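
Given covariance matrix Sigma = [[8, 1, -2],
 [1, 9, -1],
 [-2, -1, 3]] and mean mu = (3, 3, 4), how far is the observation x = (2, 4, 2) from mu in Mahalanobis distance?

Step 1 — centre the observation: (x - mu) = (-1, 1, -2).

Step 2 — invert Sigma (cofactor / det for 3×3, or solve directly):
  Sigma^{-1} = [[0.1503, -0.0058, 0.0983],
 [-0.0058, 0.1156, 0.0347],
 [0.0983, 0.0347, 0.4104]].

Step 3 — form the quadratic (x - mu)^T · Sigma^{-1} · (x - mu):
  Sigma^{-1} · (x - mu) = (-0.3526, 0.052, -0.8844).
  (x - mu)^T · [Sigma^{-1} · (x - mu)] = (-1)·(-0.3526) + (1)·(0.052) + (-2)·(-0.8844) = 2.1734.

Step 4 — take square root: d = √(2.1734) ≈ 1.4742.

d(x, mu) = √(2.1734) ≈ 1.4742


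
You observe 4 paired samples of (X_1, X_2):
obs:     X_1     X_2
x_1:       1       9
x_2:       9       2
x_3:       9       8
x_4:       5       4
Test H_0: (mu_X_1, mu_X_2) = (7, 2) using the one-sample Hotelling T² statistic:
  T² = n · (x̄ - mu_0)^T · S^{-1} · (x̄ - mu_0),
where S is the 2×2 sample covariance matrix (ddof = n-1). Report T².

Step 1 — sample mean vector:
  mean(X_1) = (1 + 9 + 9 + 5) / 4 = 24/4 = 6
  mean(X_2) = (9 + 2 + 8 + 4) / 4 = 23/4 = 5.75
  x̄ = (6, 5.75),  deviation x̄ - mu_0 = (6, 5.75) - (7, 2) = (-1, 3.75).

Step 2 — sample covariance matrix, S[i,j] = (1/(n-1)) · Σ_k (x_{k,i} - mean_i) · (x_{k,j} - mean_j), divisor n-1 = 3:
  S[X_1,X_1] = ((-5)·(-5) + (3)·(3) + (3)·(3) + (-1)·(-1)) / 3 = 44/3 = 14.6667
  S[X_1,X_2] = ((-5)·(3.25) + (3)·(-3.75) + (3)·(2.25) + (-1)·(-1.75)) / 3 = -19/3 = -6.3333
  S[X_2,X_2] = ((3.25)·(3.25) + (-3.75)·(-3.75) + (2.25)·(2.25) + (-1.75)·(-1.75)) / 3 = 32.75/3 = 10.9167
  S = [[14.6667, -6.3333],
 [-6.3333, 10.9167]].

Step 3 — invert S. det(S) = 14.6667·10.9167 - (-6.3333)² = 120.
  S^{-1} = (1/det) · [[d, -b], [-b, a]] = [[0.091, 0.0528],
 [0.0528, 0.1222]].

Step 4 — quadratic form (x̄ - mu_0)^T · S^{-1} · (x̄ - mu_0):
  S^{-1} · (x̄ - mu_0) = (0.1069, 0.4056),
  (x̄ - mu_0)^T · [...] = (-1)·(0.1069) + (3.75)·(0.4056) = 1.4139.

Step 5 — scale by n: T² = 4 · 1.4139 = 5.6556.

T² ≈ 5.6556


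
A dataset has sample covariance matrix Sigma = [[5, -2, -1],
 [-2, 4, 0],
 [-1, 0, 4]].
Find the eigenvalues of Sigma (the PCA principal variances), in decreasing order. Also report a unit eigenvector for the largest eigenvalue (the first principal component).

Step 1 — characteristic polynomial p(λ) = det(λI - Sigma) = λ³ - tr·λ² + c_1·λ - det, where tr = trace, c_1 = sum of the principal 2×2 minors, det = det(Sigma):
  tr = 5 + 4 + 4 = 13,
  c_1 = (5·4 - (-2)²) + (5·4 - (-1)²) + (4·4 - (0)²) = 16 + 19 + 16 = 51,
  det = 5·(4·4 - (0)²) - (-2)·((-2)·4 - (0)·(-1)) + (-1)·((-2)·(0) - 4·(-1)) = 5·(16) - (-2)·(-8) + (-1)·(4) = 60.
  So p(λ) = λ³ - 13λ² + 51λ - 60.
Step 2 — look for an integer root (rational root theorem: any rational root is an integer divisor of 60). Testing λ = 4:
  p(4) = 64 - 208 + 204 - 60 = 0  ✓
  Dividing out (λ - 4): p(λ) = (λ - 4)(λ² - 9λ + 15).
Step 3 — remaining eigenvalues from the quadratic λ² - 9λ + 15 = 0:
  Δ = 9² - 4·15 = 81 - 60 = 21,  λ = (9 ± √21)/2 = (9 ± 4.5826)/2 ≈ 6.7913 or 2.2087.
  Sorted: λ_1 = 6.7913,  λ_2 = 4,  λ_3 = 2.2087  (check: sum = 13 = tr ✓).

Step 4 — unit eigenvector for λ_1 ≈ 6.7913: v spans the null space of (Sigma - λ_1 I), whose rows are
  r_1 = (-1.7913, -2, -1),  r_2 = (-2, -2.7913, 0),  r_3 = (-1, 0, -2.7913).
  v is orthogonal to every row, so take v ∝ r_1 × r_2 = ((-2)·(0) - (-1)·(-2.7913), (-1)·(-2) - (-1.7913)·(0), (-1.7913)·(-2.7913) - (-2)·(-2)) ≈ (-2.7913, 2, 1).
  Rescale (multiply by -1 so the first nonzero entry is positive): u = (2.7913, -2, -1).
  ||u|| = √((2.7913)² + (-2)² + (-1)²) = √(12.7913) ≈ 3.5765,  v_1 = u/||u|| ≈ (0.7805, -0.5592, -0.2796) (||v_1|| = 1).

λ_1 = 6.7913,  λ_2 = 4,  λ_3 = 2.2087;  v_1 ≈ (0.7805, -0.5592, -0.2796)


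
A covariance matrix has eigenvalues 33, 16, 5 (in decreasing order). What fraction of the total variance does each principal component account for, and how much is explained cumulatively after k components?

Step 1 — total variance = trace(Sigma) = Σ λ_i = 33 + 16 + 5 = 54.

Step 2 — fraction explained by component i = λ_i / Σ λ:
  PC1: 33/54 = 0.6111
  PC2: 16/54 = 0.2963
  PC3: 5/54 = 0.0926

Step 3 — cumulative fraction after k components = (λ_1 + ... + λ_k) / Σ λ:
  k = 1: 33/54 = 0.6111
  k = 2: (33 + 16)/54 = 49/54 = 0.9074
  k = 3: (33 + 16 + 5)/54 = 54/54 = 1

Summary (fraction, with percent):

explained: PC1 0.6111 (61.11%), PC2 0.2963 (29.63%), PC3 0.0926 (9.26%);  cumulative: 0.6111, 0.9074, 1


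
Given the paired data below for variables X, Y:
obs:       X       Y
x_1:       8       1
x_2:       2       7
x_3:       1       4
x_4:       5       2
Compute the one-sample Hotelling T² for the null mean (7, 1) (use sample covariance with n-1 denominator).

Step 1 — sample mean vector:
  mean(X) = (8 + 2 + 1 + 5) / 4 = 16/4 = 4
  mean(Y) = (1 + 7 + 4 + 2) / 4 = 14/4 = 3.5
  x̄ = (4, 3.5),  deviation x̄ - mu_0 = (4, 3.5) - (7, 1) = (-3, 2.5).

Step 2 — sample covariance matrix, S[i,j] = (1/(n-1)) · Σ_k (x_{k,i} - mean_i) · (x_{k,j} - mean_j), divisor n-1 = 3:
  S[X,X] = ((4)·(4) + (-2)·(-2) + (-3)·(-3) + (1)·(1)) / 3 = 30/3 = 10
  S[X,Y] = ((4)·(-2.5) + (-2)·(3.5) + (-3)·(0.5) + (1)·(-1.5)) / 3 = -20/3 = -6.6667
  S[Y,Y] = ((-2.5)·(-2.5) + (3.5)·(3.5) + (0.5)·(0.5) + (-1.5)·(-1.5)) / 3 = 21/3 = 7
  S = [[10, -6.6667],
 [-6.6667, 7]].

Step 3 — invert S. det(S) = 10·7 - (-6.6667)² = 25.5556.
  S^{-1} = (1/det) · [[d, -b], [-b, a]] = [[0.2739, 0.2609],
 [0.2609, 0.3913]].

Step 4 — quadratic form (x̄ - mu_0)^T · S^{-1} · (x̄ - mu_0):
  S^{-1} · (x̄ - mu_0) = (-0.1696, 0.1957),
  (x̄ - mu_0)^T · [...] = (-3)·(-0.1696) + (2.5)·(0.1957) = 0.9978.

Step 5 — scale by n: T² = 4 · 0.9978 = 3.9913.

T² ≈ 3.9913


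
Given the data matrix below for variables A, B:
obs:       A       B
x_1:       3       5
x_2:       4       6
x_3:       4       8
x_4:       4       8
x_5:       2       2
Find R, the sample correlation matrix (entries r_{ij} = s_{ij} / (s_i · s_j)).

Step 1 — column means:
  mean(A) = (3 + 4 + 4 + 4 + 2) / 5 = 17/5 = 3.4
  mean(B) = (5 + 6 + 8 + 8 + 2) / 5 = 29/5 = 5.8

Step 2 — sample variances and covariances s[i,j] = (1/(n-1)) · Σ_k (x_{k,i} - mean_i) · (x_{k,j} - mean_j), with n-1 = 4:
  s[A,A] = ((-0.4)·(-0.4) + (0.6)·(0.6) + (0.6)·(0.6) + (0.6)·(0.6) + (-1.4)·(-1.4)) / 4 = 3.2/4 = 0.8
  s[A,B] = ((-0.4)·(-0.8) + (0.6)·(0.2) + (0.6)·(2.2) + (0.6)·(2.2) + (-1.4)·(-3.8)) / 4 = 8.4/4 = 2.1
  s[B,B] = ((-0.8)·(-0.8) + (0.2)·(0.2) + (2.2)·(2.2) + (2.2)·(2.2) + (-3.8)·(-3.8)) / 4 = 24.8/4 = 6.2
  Sample standard deviations s_i = √(s[i,i]):
  s(A) = √(0.8) = 0.8944
  s(B) = √(6.2) = 2.49

Step 3 — r_{ij} = s_{ij} / (s_i · s_j):
  r[A,A] = 1 (diagonal).
  r[A,B] = 2.1 / (0.8944 · 2.49) = 2.1 / 2.2271 = 0.9429
  r[B,B] = 1 (diagonal).

R is symmetric with unit diagonal. Assembling:

R = [[1, 0.9429],
 [0.9429, 1]]


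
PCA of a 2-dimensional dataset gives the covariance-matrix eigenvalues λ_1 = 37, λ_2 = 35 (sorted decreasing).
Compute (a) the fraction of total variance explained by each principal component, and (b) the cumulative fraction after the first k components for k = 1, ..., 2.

Step 1 — total variance = trace(Sigma) = Σ λ_i = 37 + 35 = 72.

Step 2 — fraction explained by component i = λ_i / Σ λ:
  PC1: 37/72 = 0.5139
  PC2: 35/72 = 0.4861

Step 3 — cumulative fraction after k components = (λ_1 + ... + λ_k) / Σ λ:
  k = 1: 37/72 = 0.5139
  k = 2: (37 + 35)/72 = 72/72 = 1

Summary (fraction, with percent):

explained: PC1 0.5139 (51.39%), PC2 0.4861 (48.61%);  cumulative: 0.5139, 1


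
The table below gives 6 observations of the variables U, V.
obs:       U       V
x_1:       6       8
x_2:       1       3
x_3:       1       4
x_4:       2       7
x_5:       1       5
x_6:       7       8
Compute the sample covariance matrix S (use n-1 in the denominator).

Step 1 — column means:
  mean(U) = (6 + 1 + 1 + 2 + 1 + 7) / 6 = 18/6 = 3
  mean(V) = (8 + 3 + 4 + 7 + 5 + 8) / 6 = 35/6 = 5.8333

Step 2 — sample covariance S[i,j] = (1/(n-1)) · Σ_k (x_{k,i} - mean_i) · (x_{k,j} - mean_j), with n-1 = 5.
  S[U,U] = ((3)·(3) + (-2)·(-2) + (-2)·(-2) + (-1)·(-1) + (-2)·(-2) + (4)·(4)) / 5 = 38/5 = 7.6
  S[U,V] = ((3)·(2.1667) + (-2)·(-2.8333) + (-2)·(-1.8333) + (-1)·(1.1667) + (-2)·(-0.8333) + (4)·(2.1667)) / 5 = 25/5 = 5
  S[V,V] = ((2.1667)·(2.1667) + (-2.8333)·(-2.8333) + (-1.8333)·(-1.8333) + (1.1667)·(1.1667) + (-0.8333)·(-0.8333) + (2.1667)·(2.1667)) / 5 = 22.8333/5 = 4.5667

S is symmetric (S[j,i] = S[i,j]). Assembling:

S = [[7.6, 5],
 [5, 4.5667]]


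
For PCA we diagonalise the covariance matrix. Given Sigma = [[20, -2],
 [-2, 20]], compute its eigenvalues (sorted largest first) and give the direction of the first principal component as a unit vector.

Step 1 — characteristic polynomial of 2×2 Sigma:
  det(Sigma - λI) = λ² - trace · λ + det = 0.
  trace = 20 + 20 = 40, det = 20·20 - (-2)² = 396.
Step 2 — discriminant:
  Δ = trace² - 4·det = 1600 - 1584 = 16.
Step 3 — eigenvalues:
  λ = (trace ± √Δ)/2 = (40 ± 4)/2,
  λ_1 = 22,  λ_2 = 18.

Step 4 — unit eigenvector for λ_1: solve (Sigma - λ_1 I)v = 0. First row:
  (20 - 22)·v_x + (-2)·v_y = 0, i.e. (-2)·v_x + (-2)·v_y = 0,
  so v ∝ (b, λ_1 - a) = (-2, 2); multiply by -1 so the first entry is positive: u = (2, -2).
  ||u|| = √((2)² + (-2)²) = √(8) ≈ 2.8284,
  v_1 = u/||u|| ≈ (0.7071, -0.7071) (||v_1|| = 1).

λ_1 = 22,  λ_2 = 18;  v_1 ≈ (0.7071, -0.7071)


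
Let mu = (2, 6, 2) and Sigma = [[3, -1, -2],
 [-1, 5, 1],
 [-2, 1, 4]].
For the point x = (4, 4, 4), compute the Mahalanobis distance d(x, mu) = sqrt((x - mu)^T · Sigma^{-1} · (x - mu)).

Step 1 — centre the observation: (x - mu) = (2, -2, 2).

Step 2 — invert Sigma (cofactor / det for 3×3, or solve directly):
  Sigma^{-1} = [[0.5135, 0.0541, 0.2432],
 [0.0541, 0.2162, -0.027],
 [0.2432, -0.027, 0.3784]].

Step 3 — form the quadratic (x - mu)^T · Sigma^{-1} · (x - mu):
  Sigma^{-1} · (x - mu) = (1.4054, -0.3784, 1.2973).
  (x - mu)^T · [Sigma^{-1} · (x - mu)] = (2)·(1.4054) + (-2)·(-0.3784) + (2)·(1.2973) = 6.1622.

Step 4 — take square root: d = √(6.1622) ≈ 2.4824.

d(x, mu) = √(6.1622) ≈ 2.4824


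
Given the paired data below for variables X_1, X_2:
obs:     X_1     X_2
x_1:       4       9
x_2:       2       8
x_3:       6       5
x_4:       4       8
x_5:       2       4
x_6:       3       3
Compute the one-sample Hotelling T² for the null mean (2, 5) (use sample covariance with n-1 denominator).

Step 1 — sample mean vector:
  mean(X_1) = (4 + 2 + 6 + 4 + 2 + 3) / 6 = 21/6 = 3.5
  mean(X_2) = (9 + 8 + 5 + 8 + 4 + 3) / 6 = 37/6 = 6.1667
  x̄ = (3.5, 6.1667),  deviation x̄ - mu_0 = (3.5, 6.1667) - (2, 5) = (1.5, 1.1667).

Step 2 — sample covariance matrix, S[i,j] = (1/(n-1)) · Σ_k (x_{k,i} - mean_i) · (x_{k,j} - mean_j), divisor n-1 = 5:
  S[X_1,X_1] = ((0.5)·(0.5) + (-1.5)·(-1.5) + (2.5)·(2.5) + (0.5)·(0.5) + (-1.5)·(-1.5) + (-0.5)·(-0.5)) / 5 = 11.5/5 = 2.3
  S[X_1,X_2] = ((0.5)·(2.8333) + (-1.5)·(1.8333) + (2.5)·(-1.1667) + (0.5)·(1.8333) + (-1.5)·(-2.1667) + (-0.5)·(-3.1667)) / 5 = 1.5/5 = 0.3
  S[X_2,X_2] = ((2.8333)·(2.8333) + (1.8333)·(1.8333) + (-1.1667)·(-1.1667) + (1.8333)·(1.8333) + (-2.1667)·(-2.1667) + (-3.1667)·(-3.1667)) / 5 = 30.8333/5 = 6.1667
  S = [[2.3, 0.3],
 [0.3, 6.1667]].

Step 3 — invert S. det(S) = 2.3·6.1667 - (0.3)² = 14.0933.
  S^{-1} = (1/det) · [[d, -b], [-b, a]] = [[0.4376, -0.0213],
 [-0.0213, 0.1632]].

Step 4 — quadratic form (x̄ - mu_0)^T · S^{-1} · (x̄ - mu_0):
  S^{-1} · (x̄ - mu_0) = (0.6315, 0.1585),
  (x̄ - mu_0)^T · [...] = (1.5)·(0.6315) + (1.1667)·(0.1585) = 1.1321.

Step 5 — scale by n: T² = 6 · 1.1321 = 6.7928.

T² ≈ 6.7928


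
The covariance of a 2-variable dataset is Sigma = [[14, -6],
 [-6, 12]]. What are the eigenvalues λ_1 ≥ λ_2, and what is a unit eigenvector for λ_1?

Step 1 — characteristic polynomial of 2×2 Sigma:
  det(Sigma - λI) = λ² - trace · λ + det = 0.
  trace = 14 + 12 = 26, det = 14·12 - (-6)² = 132.
Step 2 — discriminant:
  Δ = trace² - 4·det = 676 - 528 = 148.
Step 3 — eigenvalues:
  λ = (trace ± √Δ)/2 = (26 ± 12.1655)/2,
  λ_1 = 19.0828,  λ_2 = 6.9172.

Step 4 — unit eigenvector for λ_1: solve (Sigma - λ_1 I)v = 0. First row:
  (14 - 19.0828)·v_x + (-6)·v_y = 0, i.e. (-5.0828)·v_x + (-6)·v_y = 0,
  so v ∝ (b, λ_1 - a) = (-6, 5.0828); multiply by -1 so the first entry is positive: u = (6, -5.0828).
  ||u|| = √((6)² + (-5.0828)²) = √(61.8345) ≈ 7.8635,
  v_1 = u/||u|| ≈ (0.763, -0.6464) (||v_1|| = 1).

λ_1 = 19.0828,  λ_2 = 6.9172;  v_1 ≈ (0.763, -0.6464)


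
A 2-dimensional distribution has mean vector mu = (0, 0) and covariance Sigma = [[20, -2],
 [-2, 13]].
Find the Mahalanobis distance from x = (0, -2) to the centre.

Step 1 — centre the observation: (x - mu) = (0, -2).

Step 2 — invert Sigma. det(Sigma) = 20·13 - (-2)² = 256.
  Sigma^{-1} = (1/det) · [[d, -b], [-b, a]] = [[0.0508, 0.0078],
 [0.0078, 0.0781]].

Step 3 — form the quadratic (x - mu)^T · Sigma^{-1} · (x - mu):
  Sigma^{-1} · (x - mu) = (-0.0156, -0.1562).
  (x - mu)^T · [Sigma^{-1} · (x - mu)] = (0)·(-0.0156) + (-2)·(-0.1562) = 0.3125.

Step 4 — take square root: d = √(0.3125) ≈ 0.559.

d(x, mu) = √(0.3125) ≈ 0.559


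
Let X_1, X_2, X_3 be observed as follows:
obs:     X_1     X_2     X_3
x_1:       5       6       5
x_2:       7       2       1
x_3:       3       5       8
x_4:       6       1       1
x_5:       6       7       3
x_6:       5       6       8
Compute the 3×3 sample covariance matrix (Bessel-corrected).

Step 1 — column means:
  mean(X_1) = (5 + 7 + 3 + 6 + 6 + 5) / 6 = 32/6 = 5.3333
  mean(X_2) = (6 + 2 + 5 + 1 + 7 + 6) / 6 = 27/6 = 4.5
  mean(X_3) = (5 + 1 + 8 + 1 + 3 + 8) / 6 = 26/6 = 4.3333

Step 2 — sample covariance S[i,j] = (1/(n-1)) · Σ_k (x_{k,i} - mean_i) · (x_{k,j} - mean_j), with n-1 = 5.
  S[X_1,X_1] = ((-0.3333)·(-0.3333) + (1.6667)·(1.6667) + (-2.3333)·(-2.3333) + (0.6667)·(0.6667) + (0.6667)·(0.6667) + (-0.3333)·(-0.3333)) / 5 = 9.3333/5 = 1.8667
  S[X_1,X_2] = ((-0.3333)·(1.5) + (1.6667)·(-2.5) + (-2.3333)·(0.5) + (0.6667)·(-3.5) + (0.6667)·(2.5) + (-0.3333)·(1.5)) / 5 = -7/5 = -1.4
  S[X_1,X_3] = ((-0.3333)·(0.6667) + (1.6667)·(-3.3333) + (-2.3333)·(3.6667) + (0.6667)·(-3.3333) + (0.6667)·(-1.3333) + (-0.3333)·(3.6667)) / 5 = -18.6667/5 = -3.7333
  S[X_2,X_2] = ((1.5)·(1.5) + (-2.5)·(-2.5) + (0.5)·(0.5) + (-3.5)·(-3.5) + (2.5)·(2.5) + (1.5)·(1.5)) / 5 = 29.5/5 = 5.9
  S[X_2,X_3] = ((1.5)·(0.6667) + (-2.5)·(-3.3333) + (0.5)·(3.6667) + (-3.5)·(-3.3333) + (2.5)·(-1.3333) + (1.5)·(3.6667)) / 5 = 25/5 = 5
  S[X_3,X_3] = ((0.6667)·(0.6667) + (-3.3333)·(-3.3333) + (3.6667)·(3.6667) + (-3.3333)·(-3.3333) + (-1.3333)·(-1.3333) + (3.6667)·(3.6667)) / 5 = 51.3333/5 = 10.2667

S is symmetric (S[j,i] = S[i,j]). Assembling:

S = [[1.8667, -1.4, -3.7333],
 [-1.4, 5.9, 5],
 [-3.7333, 5, 10.2667]]


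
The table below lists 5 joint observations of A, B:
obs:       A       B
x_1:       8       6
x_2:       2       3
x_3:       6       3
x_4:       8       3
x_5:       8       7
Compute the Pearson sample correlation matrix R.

Step 1 — column means:
  mean(A) = (8 + 2 + 6 + 8 + 8) / 5 = 32/5 = 6.4
  mean(B) = (6 + 3 + 3 + 3 + 7) / 5 = 22/5 = 4.4

Step 2 — sample variances and covariances s[i,j] = (1/(n-1)) · Σ_k (x_{k,i} - mean_i) · (x_{k,j} - mean_j), with n-1 = 4:
  s[A,A] = ((1.6)·(1.6) + (-4.4)·(-4.4) + (-0.4)·(-0.4) + (1.6)·(1.6) + (1.6)·(1.6)) / 4 = 27.2/4 = 6.8
  s[A,B] = ((1.6)·(1.6) + (-4.4)·(-1.4) + (-0.4)·(-1.4) + (1.6)·(-1.4) + (1.6)·(2.6)) / 4 = 11.2/4 = 2.8
  s[B,B] = ((1.6)·(1.6) + (-1.4)·(-1.4) + (-1.4)·(-1.4) + (-1.4)·(-1.4) + (2.6)·(2.6)) / 4 = 15.2/4 = 3.8
  Sample standard deviations s_i = √(s[i,i]):
  s(A) = √(6.8) = 2.6077
  s(B) = √(3.8) = 1.9494

Step 3 — r_{ij} = s_{ij} / (s_i · s_j):
  r[A,A] = 1 (diagonal).
  r[A,B] = 2.8 / (2.6077 · 1.9494) = 2.8 / 5.0833 = 0.5508
  r[B,B] = 1 (diagonal).

R is symmetric with unit diagonal. Assembling:

R = [[1, 0.5508],
 [0.5508, 1]]


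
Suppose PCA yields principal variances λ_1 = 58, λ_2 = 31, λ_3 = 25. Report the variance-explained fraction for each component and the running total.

Step 1 — total variance = trace(Sigma) = Σ λ_i = 58 + 31 + 25 = 114.

Step 2 — fraction explained by component i = λ_i / Σ λ:
  PC1: 58/114 = 0.5088
  PC2: 31/114 = 0.2719
  PC3: 25/114 = 0.2193

Step 3 — cumulative fraction after k components = (λ_1 + ... + λ_k) / Σ λ:
  k = 1: 58/114 = 0.5088
  k = 2: (58 + 31)/114 = 89/114 = 0.7807
  k = 3: (58 + 31 + 25)/114 = 114/114 = 1

Summary (fraction, with percent):

explained: PC1 0.5088 (50.88%), PC2 0.2719 (27.19%), PC3 0.2193 (21.93%);  cumulative: 0.5088, 0.7807, 1


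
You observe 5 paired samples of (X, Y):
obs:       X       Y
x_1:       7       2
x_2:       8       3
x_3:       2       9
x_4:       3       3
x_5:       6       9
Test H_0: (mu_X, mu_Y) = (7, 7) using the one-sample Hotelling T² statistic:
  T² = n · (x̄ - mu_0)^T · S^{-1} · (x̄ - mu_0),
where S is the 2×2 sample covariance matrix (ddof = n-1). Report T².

Step 1 — sample mean vector:
  mean(X) = (7 + 8 + 2 + 3 + 6) / 5 = 26/5 = 5.2
  mean(Y) = (2 + 3 + 9 + 3 + 9) / 5 = 26/5 = 5.2
  x̄ = (5.2, 5.2),  deviation x̄ - mu_0 = (5.2, 5.2) - (7, 7) = (-1.8, -1.8).

Step 2 — sample covariance matrix, S[i,j] = (1/(n-1)) · Σ_k (x_{k,i} - mean_i) · (x_{k,j} - mean_j), divisor n-1 = 4:
  S[X,X] = ((1.8)·(1.8) + (2.8)·(2.8) + (-3.2)·(-3.2) + (-2.2)·(-2.2) + (0.8)·(0.8)) / 4 = 26.8/4 = 6.7
  S[X,Y] = ((1.8)·(-3.2) + (2.8)·(-2.2) + (-3.2)·(3.8) + (-2.2)·(-2.2) + (0.8)·(3.8)) / 4 = -16.2/4 = -4.05
  S[Y,Y] = ((-3.2)·(-3.2) + (-2.2)·(-2.2) + (3.8)·(3.8) + (-2.2)·(-2.2) + (3.8)·(3.8)) / 4 = 48.8/4 = 12.2
  S = [[6.7, -4.05],
 [-4.05, 12.2]].

Step 3 — invert S. det(S) = 6.7·12.2 - (-4.05)² = 65.3375.
  S^{-1} = (1/det) · [[d, -b], [-b, a]] = [[0.1867, 0.062],
 [0.062, 0.1025]].

Step 4 — quadratic form (x̄ - mu_0)^T · S^{-1} · (x̄ - mu_0):
  S^{-1} · (x̄ - mu_0) = (-0.4477, -0.2962),
  (x̄ - mu_0)^T · [...] = (-1.8)·(-0.4477) + (-1.8)·(-0.2962) = 1.3389.

Step 5 — scale by n: T² = 5 · 1.3389 = 6.6945.

T² ≈ 6.6945


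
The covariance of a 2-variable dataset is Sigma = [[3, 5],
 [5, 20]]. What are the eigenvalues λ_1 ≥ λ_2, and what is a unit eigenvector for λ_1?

Step 1 — characteristic polynomial of 2×2 Sigma:
  det(Sigma - λI) = λ² - trace · λ + det = 0.
  trace = 3 + 20 = 23, det = 3·20 - (5)² = 35.
Step 2 — discriminant:
  Δ = trace² - 4·det = 529 - 140 = 389.
Step 3 — eigenvalues:
  λ = (trace ± √Δ)/2 = (23 ± 19.7231)/2,
  λ_1 = 21.3615,  λ_2 = 1.6385.

Step 4 — unit eigenvector for λ_1: solve (Sigma - λ_1 I)v = 0. First row:
  (3 - 21.3615)·v_x + (5)·v_y = 0, i.e. (-18.3615)·v_x + (5)·v_y = 0,
  so v ∝ (b, λ_1 - a) = (5, 18.3615) = u.
  ||u|| = √((5)² + (18.3615)²) = √(362.1462) ≈ 19.0301,
  v_1 = u/||u|| ≈ (0.2627, 0.9649) (||v_1|| = 1).

λ_1 = 21.3615,  λ_2 = 1.6385;  v_1 ≈ (0.2627, 0.9649)


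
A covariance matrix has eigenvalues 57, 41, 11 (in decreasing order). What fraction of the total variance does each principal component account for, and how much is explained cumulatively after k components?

Step 1 — total variance = trace(Sigma) = Σ λ_i = 57 + 41 + 11 = 109.

Step 2 — fraction explained by component i = λ_i / Σ λ:
  PC1: 57/109 = 0.5229
  PC2: 41/109 = 0.3761
  PC3: 11/109 = 0.1009

Step 3 — cumulative fraction after k components = (λ_1 + ... + λ_k) / Σ λ:
  k = 1: 57/109 = 0.5229
  k = 2: (57 + 41)/109 = 98/109 = 0.8991
  k = 3: (57 + 41 + 11)/109 = 109/109 = 1

Summary (fraction, with percent):

explained: PC1 0.5229 (52.29%), PC2 0.3761 (37.61%), PC3 0.1009 (10.09%);  cumulative: 0.5229, 0.8991, 1


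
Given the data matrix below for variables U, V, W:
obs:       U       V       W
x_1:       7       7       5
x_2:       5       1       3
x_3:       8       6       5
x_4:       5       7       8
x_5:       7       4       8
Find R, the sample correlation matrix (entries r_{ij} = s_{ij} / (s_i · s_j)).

Step 1 — column means:
  mean(U) = (7 + 5 + 8 + 5 + 7) / 5 = 32/5 = 6.4
  mean(V) = (7 + 1 + 6 + 7 + 4) / 5 = 25/5 = 5
  mean(W) = (5 + 3 + 5 + 8 + 8) / 5 = 29/5 = 5.8

Step 2 — sample variances and covariances s[i,j] = (1/(n-1)) · Σ_k (x_{k,i} - mean_i) · (x_{k,j} - mean_j), with n-1 = 4:
  s[U,U] = ((0.6)·(0.6) + (-1.4)·(-1.4) + (1.6)·(1.6) + (-1.4)·(-1.4) + (0.6)·(0.6)) / 4 = 7.2/4 = 1.8
  s[U,V] = ((0.6)·(2) + (-1.4)·(-4) + (1.6)·(1) + (-1.4)·(2) + (0.6)·(-1)) / 4 = 5/4 = 1.25
  s[U,W] = ((0.6)·(-0.8) + (-1.4)·(-2.8) + (1.6)·(-0.8) + (-1.4)·(2.2) + (0.6)·(2.2)) / 4 = 0.4/4 = 0.1
  s[V,V] = ((2)·(2) + (-4)·(-4) + (1)·(1) + (2)·(2) + (-1)·(-1)) / 4 = 26/4 = 6.5
  s[V,W] = ((2)·(-0.8) + (-4)·(-2.8) + (1)·(-0.8) + (2)·(2.2) + (-1)·(2.2)) / 4 = 11/4 = 2.75
  s[W,W] = ((-0.8)·(-0.8) + (-2.8)·(-2.8) + (-0.8)·(-0.8) + (2.2)·(2.2) + (2.2)·(2.2)) / 4 = 18.8/4 = 4.7
  Sample standard deviations s_i = √(s[i,i]):
  s(U) = √(1.8) = 1.3416
  s(V) = √(6.5) = 2.5495
  s(W) = √(4.7) = 2.1679

Step 3 — r_{ij} = s_{ij} / (s_i · s_j):
  r[U,U] = 1 (diagonal).
  r[U,V] = 1.25 / (1.3416 · 2.5495) = 1.25 / 3.4205 = 0.3654
  r[U,W] = 0.1 / (1.3416 · 2.1679) = 0.1 / 2.9086 = 0.0344
  r[V,V] = 1 (diagonal).
  r[V,W] = 2.75 / (2.5495 · 2.1679) = 2.75 / 5.5272 = 0.4975
  r[W,W] = 1 (diagonal).

R is symmetric with unit diagonal. Assembling:

R = [[1, 0.3654, 0.0344],
 [0.3654, 1, 0.4975],
 [0.0344, 0.4975, 1]]


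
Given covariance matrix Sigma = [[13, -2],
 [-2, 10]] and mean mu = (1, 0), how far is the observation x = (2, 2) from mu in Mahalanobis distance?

Step 1 — centre the observation: (x - mu) = (1, 2).

Step 2 — invert Sigma. det(Sigma) = 13·10 - (-2)² = 126.
  Sigma^{-1} = (1/det) · [[d, -b], [-b, a]] = [[0.0794, 0.0159],
 [0.0159, 0.1032]].

Step 3 — form the quadratic (x - mu)^T · Sigma^{-1} · (x - mu):
  Sigma^{-1} · (x - mu) = (0.1111, 0.2222).
  (x - mu)^T · [Sigma^{-1} · (x - mu)] = (1)·(0.1111) + (2)·(0.2222) = 0.5556.

Step 4 — take square root: d = √(0.5556) ≈ 0.7454.

d(x, mu) = √(0.5556) ≈ 0.7454


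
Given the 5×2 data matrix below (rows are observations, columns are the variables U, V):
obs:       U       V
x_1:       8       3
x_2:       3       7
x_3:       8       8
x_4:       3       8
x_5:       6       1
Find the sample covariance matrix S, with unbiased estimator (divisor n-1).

Step 1 — column means:
  mean(U) = (8 + 3 + 8 + 3 + 6) / 5 = 28/5 = 5.6
  mean(V) = (3 + 7 + 8 + 8 + 1) / 5 = 27/5 = 5.4

Step 2 — sample covariance S[i,j] = (1/(n-1)) · Σ_k (x_{k,i} - mean_i) · (x_{k,j} - mean_j), with n-1 = 4.
  S[U,U] = ((2.4)·(2.4) + (-2.6)·(-2.6) + (2.4)·(2.4) + (-2.6)·(-2.6) + (0.4)·(0.4)) / 4 = 25.2/4 = 6.3
  S[U,V] = ((2.4)·(-2.4) + (-2.6)·(1.6) + (2.4)·(2.6) + (-2.6)·(2.6) + (0.4)·(-4.4)) / 4 = -12.2/4 = -3.05
  S[V,V] = ((-2.4)·(-2.4) + (1.6)·(1.6) + (2.6)·(2.6) + (2.6)·(2.6) + (-4.4)·(-4.4)) / 4 = 41.2/4 = 10.3

S is symmetric (S[j,i] = S[i,j]). Assembling:

S = [[6.3, -3.05],
 [-3.05, 10.3]]


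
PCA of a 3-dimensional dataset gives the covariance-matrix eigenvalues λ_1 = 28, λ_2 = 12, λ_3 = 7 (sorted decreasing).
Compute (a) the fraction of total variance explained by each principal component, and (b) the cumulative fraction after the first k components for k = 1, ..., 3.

Step 1 — total variance = trace(Sigma) = Σ λ_i = 28 + 12 + 7 = 47.

Step 2 — fraction explained by component i = λ_i / Σ λ:
  PC1: 28/47 = 0.5957
  PC2: 12/47 = 0.2553
  PC3: 7/47 = 0.1489

Step 3 — cumulative fraction after k components = (λ_1 + ... + λ_k) / Σ λ:
  k = 1: 28/47 = 0.5957
  k = 2: (28 + 12)/47 = 40/47 = 0.8511
  k = 3: (28 + 12 + 7)/47 = 47/47 = 1

Summary (fraction, with percent):

explained: PC1 0.5957 (59.57%), PC2 0.2553 (25.53%), PC3 0.1489 (14.89%);  cumulative: 0.5957, 0.8511, 1


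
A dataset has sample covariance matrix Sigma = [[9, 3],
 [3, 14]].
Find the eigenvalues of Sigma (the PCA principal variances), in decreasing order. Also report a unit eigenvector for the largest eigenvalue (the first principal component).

Step 1 — characteristic polynomial of 2×2 Sigma:
  det(Sigma - λI) = λ² - trace · λ + det = 0.
  trace = 9 + 14 = 23, det = 9·14 - (3)² = 117.
Step 2 — discriminant:
  Δ = trace² - 4·det = 529 - 468 = 61.
Step 3 — eigenvalues:
  λ = (trace ± √Δ)/2 = (23 ± 7.8102)/2,
  λ_1 = 15.4051,  λ_2 = 7.5949.

Step 4 — unit eigenvector for λ_1: solve (Sigma - λ_1 I)v = 0. First row:
  (9 - 15.4051)·v_x + (3)·v_y = 0, i.e. (-6.4051)·v_x + (3)·v_y = 0,
  so v ∝ (b, λ_1 - a) = (3, 6.4051) = u.
  ||u|| = √((3)² + (6.4051)²) = √(50.0256) ≈ 7.0729,
  v_1 = u/||u|| ≈ (0.4242, 0.9056) (||v_1|| = 1).

λ_1 = 15.4051,  λ_2 = 7.5949;  v_1 ≈ (0.4242, 0.9056)


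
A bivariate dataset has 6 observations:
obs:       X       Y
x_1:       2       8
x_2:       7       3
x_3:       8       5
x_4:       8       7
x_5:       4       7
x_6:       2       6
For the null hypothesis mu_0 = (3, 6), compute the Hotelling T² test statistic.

Step 1 — sample mean vector:
  mean(X) = (2 + 7 + 8 + 8 + 4 + 2) / 6 = 31/6 = 5.1667
  mean(Y) = (8 + 3 + 5 + 7 + 7 + 6) / 6 = 36/6 = 6
  x̄ = (5.1667, 6),  deviation x̄ - mu_0 = (5.1667, 6) - (3, 6) = (2.1667, 0).

Step 2 — sample covariance matrix, S[i,j] = (1/(n-1)) · Σ_k (x_{k,i} - mean_i) · (x_{k,j} - mean_j), divisor n-1 = 5:
  S[X,X] = ((-3.1667)·(-3.1667) + (1.8333)·(1.8333) + (2.8333)·(2.8333) + (2.8333)·(2.8333) + (-1.1667)·(-1.1667) + (-3.1667)·(-3.1667)) / 5 = 40.8333/5 = 8.1667
  S[X,Y] = ((-3.1667)·(2) + (1.8333)·(-3) + (2.8333)·(-1) + (2.8333)·(1) + (-1.1667)·(1) + (-3.1667)·(0)) / 5 = -13/5 = -2.6
  S[Y,Y] = ((2)·(2) + (-3)·(-3) + (-1)·(-1) + (1)·(1) + (1)·(1) + (0)·(0)) / 5 = 16/5 = 3.2
  S = [[8.1667, -2.6],
 [-2.6, 3.2]].

Step 3 — invert S. det(S) = 8.1667·3.2 - (-2.6)² = 19.3733.
  S^{-1} = (1/det) · [[d, -b], [-b, a]] = [[0.1652, 0.1342],
 [0.1342, 0.4215]].

Step 4 — quadratic form (x̄ - mu_0)^T · S^{-1} · (x̄ - mu_0):
  S^{-1} · (x̄ - mu_0) = (0.3579, 0.2908),
  (x̄ - mu_0)^T · [...] = (2.1667)·(0.3579) + (0)·(0.2908) = 0.7754.

Step 5 — scale by n: T² = 6 · 0.7754 = 4.6524.

T² ≈ 4.6524


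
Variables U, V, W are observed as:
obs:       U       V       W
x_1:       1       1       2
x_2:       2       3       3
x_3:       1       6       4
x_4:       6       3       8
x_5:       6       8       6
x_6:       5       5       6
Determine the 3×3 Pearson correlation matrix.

Step 1 — column means:
  mean(U) = (1 + 2 + 1 + 6 + 6 + 5) / 6 = 21/6 = 3.5
  mean(V) = (1 + 3 + 6 + 3 + 8 + 5) / 6 = 26/6 = 4.3333
  mean(W) = (2 + 3 + 4 + 8 + 6 + 6) / 6 = 29/6 = 4.8333

Step 2 — sample variances and covariances s[i,j] = (1/(n-1)) · Σ_k (x_{k,i} - mean_i) · (x_{k,j} - mean_j), with n-1 = 5:
  s[U,U] = ((-2.5)·(-2.5) + (-1.5)·(-1.5) + (-2.5)·(-2.5) + (2.5)·(2.5) + (2.5)·(2.5) + (1.5)·(1.5)) / 5 = 29.5/5 = 5.9
  s[U,V] = ((-2.5)·(-3.3333) + (-1.5)·(-1.3333) + (-2.5)·(1.6667) + (2.5)·(-1.3333) + (2.5)·(3.6667) + (1.5)·(0.6667)) / 5 = 13/5 = 2.6
  s[U,W] = ((-2.5)·(-2.8333) + (-1.5)·(-1.8333) + (-2.5)·(-0.8333) + (2.5)·(3.1667) + (2.5)·(1.1667) + (1.5)·(1.1667)) / 5 = 24.5/5 = 4.9
  s[V,V] = ((-3.3333)·(-3.3333) + (-1.3333)·(-1.3333) + (1.6667)·(1.6667) + (-1.3333)·(-1.3333) + (3.6667)·(3.6667) + (0.6667)·(0.6667)) / 5 = 31.3333/5 = 6.2667
  s[V,W] = ((-3.3333)·(-2.8333) + (-1.3333)·(-1.8333) + (1.6667)·(-0.8333) + (-1.3333)·(3.1667) + (3.6667)·(1.1667) + (0.6667)·(1.1667)) / 5 = 11.3333/5 = 2.2667
  s[W,W] = ((-2.8333)·(-2.8333) + (-1.8333)·(-1.8333) + (-0.8333)·(-0.8333) + (3.1667)·(3.1667) + (1.1667)·(1.1667) + (1.1667)·(1.1667)) / 5 = 24.8333/5 = 4.9667
  Sample standard deviations s_i = √(s[i,i]):
  s(U) = √(5.9) = 2.429
  s(V) = √(6.2667) = 2.5033
  s(W) = √(4.9667) = 2.2286

Step 3 — r_{ij} = s_{ij} / (s_i · s_j):
  r[U,U] = 1 (diagonal).
  r[U,V] = 2.6 / (2.429 · 2.5033) = 2.6 / 6.0806 = 0.4276
  r[U,W] = 4.9 / (2.429 · 2.2286) = 4.9 / 5.4133 = 0.9052
  r[V,V] = 1 (diagonal).
  r[V,W] = 2.2667 / (2.5033 · 2.2286) = 2.2667 / 5.5789 = 0.4063
  r[W,W] = 1 (diagonal).

R is symmetric with unit diagonal. Assembling:

R = [[1, 0.4276, 0.9052],
 [0.4276, 1, 0.4063],
 [0.9052, 0.4063, 1]]


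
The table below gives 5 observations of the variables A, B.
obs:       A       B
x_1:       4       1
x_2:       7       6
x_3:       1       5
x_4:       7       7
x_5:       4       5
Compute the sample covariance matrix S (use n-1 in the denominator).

Step 1 — column means:
  mean(A) = (4 + 7 + 1 + 7 + 4) / 5 = 23/5 = 4.6
  mean(B) = (1 + 6 + 5 + 7 + 5) / 5 = 24/5 = 4.8

Step 2 — sample covariance S[i,j] = (1/(n-1)) · Σ_k (x_{k,i} - mean_i) · (x_{k,j} - mean_j), with n-1 = 4.
  S[A,A] = ((-0.6)·(-0.6) + (2.4)·(2.4) + (-3.6)·(-3.6) + (2.4)·(2.4) + (-0.6)·(-0.6)) / 4 = 25.2/4 = 6.3
  S[A,B] = ((-0.6)·(-3.8) + (2.4)·(1.2) + (-3.6)·(0.2) + (2.4)·(2.2) + (-0.6)·(0.2)) / 4 = 9.6/4 = 2.4
  S[B,B] = ((-3.8)·(-3.8) + (1.2)·(1.2) + (0.2)·(0.2) + (2.2)·(2.2) + (0.2)·(0.2)) / 4 = 20.8/4 = 5.2

S is symmetric (S[j,i] = S[i,j]). Assembling:

S = [[6.3, 2.4],
 [2.4, 5.2]]


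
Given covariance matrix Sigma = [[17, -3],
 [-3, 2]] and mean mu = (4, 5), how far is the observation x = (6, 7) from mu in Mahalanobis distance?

Step 1 — centre the observation: (x - mu) = (2, 2).

Step 2 — invert Sigma. det(Sigma) = 17·2 - (-3)² = 25.
  Sigma^{-1} = (1/det) · [[d, -b], [-b, a]] = [[0.08, 0.12],
 [0.12, 0.68]].

Step 3 — form the quadratic (x - mu)^T · Sigma^{-1} · (x - mu):
  Sigma^{-1} · (x - mu) = (0.4, 1.6).
  (x - mu)^T · [Sigma^{-1} · (x - mu)] = (2)·(0.4) + (2)·(1.6) = 4.

Step 4 — take square root: d = √(4) ≈ 2.

d(x, mu) = √(4) ≈ 2


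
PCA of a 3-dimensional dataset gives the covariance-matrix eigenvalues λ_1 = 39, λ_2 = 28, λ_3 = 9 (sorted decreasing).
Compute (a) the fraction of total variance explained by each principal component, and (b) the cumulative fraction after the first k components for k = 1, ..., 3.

Step 1 — total variance = trace(Sigma) = Σ λ_i = 39 + 28 + 9 = 76.

Step 2 — fraction explained by component i = λ_i / Σ λ:
  PC1: 39/76 = 0.5132
  PC2: 28/76 = 0.3684
  PC3: 9/76 = 0.1184

Step 3 — cumulative fraction after k components = (λ_1 + ... + λ_k) / Σ λ:
  k = 1: 39/76 = 0.5132
  k = 2: (39 + 28)/76 = 67/76 = 0.8816
  k = 3: (39 + 28 + 9)/76 = 76/76 = 1

Summary (fraction, with percent):

explained: PC1 0.5132 (51.32%), PC2 0.3684 (36.84%), PC3 0.1184 (11.84%);  cumulative: 0.5132, 0.8816, 1


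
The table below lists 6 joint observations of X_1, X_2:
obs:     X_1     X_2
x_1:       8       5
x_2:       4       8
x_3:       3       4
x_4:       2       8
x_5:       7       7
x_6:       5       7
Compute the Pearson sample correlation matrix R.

Step 1 — column means:
  mean(X_1) = (8 + 4 + 3 + 2 + 7 + 5) / 6 = 29/6 = 4.8333
  mean(X_2) = (5 + 8 + 4 + 8 + 7 + 7) / 6 = 39/6 = 6.5

Step 2 — sample variances and covariances s[i,j] = (1/(n-1)) · Σ_k (x_{k,i} - mean_i) · (x_{k,j} - mean_j), with n-1 = 5:
  s[X_1,X_1] = ((3.1667)·(3.1667) + (-0.8333)·(-0.8333) + (-1.8333)·(-1.8333) + (-2.8333)·(-2.8333) + (2.1667)·(2.1667) + (0.1667)·(0.1667)) / 5 = 26.8333/5 = 5.3667
  s[X_1,X_2] = ((3.1667)·(-1.5) + (-0.8333)·(1.5) + (-1.8333)·(-2.5) + (-2.8333)·(1.5) + (2.1667)·(0.5) + (0.1667)·(0.5)) / 5 = -4.5/5 = -0.9
  s[X_2,X_2] = ((-1.5)·(-1.5) + (1.5)·(1.5) + (-2.5)·(-2.5) + (1.5)·(1.5) + (0.5)·(0.5) + (0.5)·(0.5)) / 5 = 13.5/5 = 2.7
  Sample standard deviations s_i = √(s[i,i]):
  s(X_1) = √(5.3667) = 2.3166
  s(X_2) = √(2.7) = 1.6432

Step 3 — r_{ij} = s_{ij} / (s_i · s_j):
  r[X_1,X_1] = 1 (diagonal).
  r[X_1,X_2] = -0.9 / (2.3166 · 1.6432) = -0.9 / 3.8066 = -0.2364
  r[X_2,X_2] = 1 (diagonal).

R is symmetric with unit diagonal. Assembling:

R = [[1, -0.2364],
 [-0.2364, 1]]


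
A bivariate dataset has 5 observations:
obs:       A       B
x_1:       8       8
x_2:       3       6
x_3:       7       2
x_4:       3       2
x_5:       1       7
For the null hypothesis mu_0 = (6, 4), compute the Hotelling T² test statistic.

Step 1 — sample mean vector:
  mean(A) = (8 + 3 + 7 + 3 + 1) / 5 = 22/5 = 4.4
  mean(B) = (8 + 6 + 2 + 2 + 7) / 5 = 25/5 = 5
  x̄ = (4.4, 5),  deviation x̄ - mu_0 = (4.4, 5) - (6, 4) = (-1.6, 1).

Step 2 — sample covariance matrix, S[i,j] = (1/(n-1)) · Σ_k (x_{k,i} - mean_i) · (x_{k,j} - mean_j), divisor n-1 = 4:
  S[A,A] = ((3.6)·(3.6) + (-1.4)·(-1.4) + (2.6)·(2.6) + (-1.4)·(-1.4) + (-3.4)·(-3.4)) / 4 = 35.2/4 = 8.8
  S[A,B] = ((3.6)·(3) + (-1.4)·(1) + (2.6)·(-3) + (-1.4)·(-3) + (-3.4)·(2)) / 4 = -1/4 = -0.25
  S[B,B] = ((3)·(3) + (1)·(1) + (-3)·(-3) + (-3)·(-3) + (2)·(2)) / 4 = 32/4 = 8
  S = [[8.8, -0.25],
 [-0.25, 8]].

Step 3 — invert S. det(S) = 8.8·8 - (-0.25)² = 70.3375.
  S^{-1} = (1/det) · [[d, -b], [-b, a]] = [[0.1137, 0.0036],
 [0.0036, 0.1251]].

Step 4 — quadratic form (x̄ - mu_0)^T · S^{-1} · (x̄ - mu_0):
  S^{-1} · (x̄ - mu_0) = (-0.1784, 0.1194),
  (x̄ - mu_0)^T · [...] = (-1.6)·(-0.1784) + (1)·(0.1194) = 0.4049.

Step 5 — scale by n: T² = 5 · 0.4049 = 2.0245.

T² ≈ 2.0245


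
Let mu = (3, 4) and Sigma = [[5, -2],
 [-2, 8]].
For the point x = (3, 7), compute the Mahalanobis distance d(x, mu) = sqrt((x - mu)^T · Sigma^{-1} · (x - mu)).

Step 1 — centre the observation: (x - mu) = (0, 3).

Step 2 — invert Sigma. det(Sigma) = 5·8 - (-2)² = 36.
  Sigma^{-1} = (1/det) · [[d, -b], [-b, a]] = [[0.2222, 0.0556],
 [0.0556, 0.1389]].

Step 3 — form the quadratic (x - mu)^T · Sigma^{-1} · (x - mu):
  Sigma^{-1} · (x - mu) = (0.1667, 0.4167).
  (x - mu)^T · [Sigma^{-1} · (x - mu)] = (0)·(0.1667) + (3)·(0.4167) = 1.25.

Step 4 — take square root: d = √(1.25) ≈ 1.118.

d(x, mu) = √(1.25) ≈ 1.118


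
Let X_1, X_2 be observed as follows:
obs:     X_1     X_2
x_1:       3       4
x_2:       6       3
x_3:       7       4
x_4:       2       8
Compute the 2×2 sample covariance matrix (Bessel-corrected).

Step 1 — column means:
  mean(X_1) = (3 + 6 + 7 + 2) / 4 = 18/4 = 4.5
  mean(X_2) = (4 + 3 + 4 + 8) / 4 = 19/4 = 4.75

Step 2 — sample covariance S[i,j] = (1/(n-1)) · Σ_k (x_{k,i} - mean_i) · (x_{k,j} - mean_j), with n-1 = 3.
  S[X_1,X_1] = ((-1.5)·(-1.5) + (1.5)·(1.5) + (2.5)·(2.5) + (-2.5)·(-2.5)) / 3 = 17/3 = 5.6667
  S[X_1,X_2] = ((-1.5)·(-0.75) + (1.5)·(-1.75) + (2.5)·(-0.75) + (-2.5)·(3.25)) / 3 = -11.5/3 = -3.8333
  S[X_2,X_2] = ((-0.75)·(-0.75) + (-1.75)·(-1.75) + (-0.75)·(-0.75) + (3.25)·(3.25)) / 3 = 14.75/3 = 4.9167

S is symmetric (S[j,i] = S[i,j]). Assembling:

S = [[5.6667, -3.8333],
 [-3.8333, 4.9167]]


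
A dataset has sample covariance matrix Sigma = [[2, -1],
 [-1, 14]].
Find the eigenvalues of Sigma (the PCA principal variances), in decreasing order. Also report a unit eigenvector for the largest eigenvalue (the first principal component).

Step 1 — characteristic polynomial of 2×2 Sigma:
  det(Sigma - λI) = λ² - trace · λ + det = 0.
  trace = 2 + 14 = 16, det = 2·14 - (-1)² = 27.
Step 2 — discriminant:
  Δ = trace² - 4·det = 256 - 108 = 148.
Step 3 — eigenvalues:
  λ = (trace ± √Δ)/2 = (16 ± 12.1655)/2,
  λ_1 = 14.0828,  λ_2 = 1.9172.

Step 4 — unit eigenvector for λ_1: solve (Sigma - λ_1 I)v = 0. First row:
  (2 - 14.0828)·v_x + (-1)·v_y = 0, i.e. (-12.0828)·v_x + (-1)·v_y = 0,
  so v ∝ (b, λ_1 - a) = (-1, 12.0828); multiply by -1 so the first entry is positive: u = (1, -12.0828).
  ||u|| = √((1)² + (-12.0828)²) = √(146.9932) ≈ 12.1241,
  v_1 = u/||u|| ≈ (0.0825, -0.9966) (||v_1|| = 1).

λ_1 = 14.0828,  λ_2 = 1.9172;  v_1 ≈ (0.0825, -0.9966)


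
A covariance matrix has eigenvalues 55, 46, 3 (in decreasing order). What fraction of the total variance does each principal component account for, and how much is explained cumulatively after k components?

Step 1 — total variance = trace(Sigma) = Σ λ_i = 55 + 46 + 3 = 104.

Step 2 — fraction explained by component i = λ_i / Σ λ:
  PC1: 55/104 = 0.5288
  PC2: 46/104 = 0.4423
  PC3: 3/104 = 0.0288

Step 3 — cumulative fraction after k components = (λ_1 + ... + λ_k) / Σ λ:
  k = 1: 55/104 = 0.5288
  k = 2: (55 + 46)/104 = 101/104 = 0.9712
  k = 3: (55 + 46 + 3)/104 = 104/104 = 1

Summary (fraction, with percent):

explained: PC1 0.5288 (52.88%), PC2 0.4423 (44.23%), PC3 0.0288 (2.88%);  cumulative: 0.5288, 0.9712, 1


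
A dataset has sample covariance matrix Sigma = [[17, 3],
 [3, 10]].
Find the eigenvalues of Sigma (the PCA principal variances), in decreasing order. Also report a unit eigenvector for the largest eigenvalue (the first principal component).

Step 1 — characteristic polynomial of 2×2 Sigma:
  det(Sigma - λI) = λ² - trace · λ + det = 0.
  trace = 17 + 10 = 27, det = 17·10 - (3)² = 161.
Step 2 — discriminant:
  Δ = trace² - 4·det = 729 - 644 = 85.
Step 3 — eigenvalues:
  λ = (trace ± √Δ)/2 = (27 ± 9.2195)/2,
  λ_1 = 18.1098,  λ_2 = 8.8902.

Step 4 — unit eigenvector for λ_1: solve (Sigma - λ_1 I)v = 0. First row:
  (17 - 18.1098)·v_x + (3)·v_y = 0, i.e. (-1.1098)·v_x + (3)·v_y = 0,
  so v ∝ (b, λ_1 - a) = (3, 1.1098) = u.
  ||u|| = √((3)² + (1.1098)²) = √(10.2316) ≈ 3.1987,
  v_1 = u/||u|| ≈ (0.9379, 0.3469) (||v_1|| = 1).

λ_1 = 18.1098,  λ_2 = 8.8902;  v_1 ≈ (0.9379, 0.3469)


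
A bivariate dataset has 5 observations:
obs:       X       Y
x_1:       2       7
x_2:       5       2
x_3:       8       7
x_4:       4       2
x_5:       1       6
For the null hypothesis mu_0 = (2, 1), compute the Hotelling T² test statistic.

Step 1 — sample mean vector:
  mean(X) = (2 + 5 + 8 + 4 + 1) / 5 = 20/5 = 4
  mean(Y) = (7 + 2 + 7 + 2 + 6) / 5 = 24/5 = 4.8
  x̄ = (4, 4.8),  deviation x̄ - mu_0 = (4, 4.8) - (2, 1) = (2, 3.8).

Step 2 — sample covariance matrix, S[i,j] = (1/(n-1)) · Σ_k (x_{k,i} - mean_i) · (x_{k,j} - mean_j), divisor n-1 = 4:
  S[X,X] = ((-2)·(-2) + (1)·(1) + (4)·(4) + (0)·(0) + (-3)·(-3)) / 4 = 30/4 = 7.5
  S[X,Y] = ((-2)·(2.2) + (1)·(-2.8) + (4)·(2.2) + (0)·(-2.8) + (-3)·(1.2)) / 4 = -2/4 = -0.5
  S[Y,Y] = ((2.2)·(2.2) + (-2.8)·(-2.8) + (2.2)·(2.2) + (-2.8)·(-2.8) + (1.2)·(1.2)) / 4 = 26.8/4 = 6.7
  S = [[7.5, -0.5],
 [-0.5, 6.7]].

Step 3 — invert S. det(S) = 7.5·6.7 - (-0.5)² = 50.
  S^{-1} = (1/det) · [[d, -b], [-b, a]] = [[0.134, 0.01],
 [0.01, 0.15]].

Step 4 — quadratic form (x̄ - mu_0)^T · S^{-1} · (x̄ - mu_0):
  S^{-1} · (x̄ - mu_0) = (0.306, 0.59),
  (x̄ - mu_0)^T · [...] = (2)·(0.306) + (3.8)·(0.59) = 2.854.

Step 5 — scale by n: T² = 5 · 2.854 = 14.27.

T² ≈ 14.27


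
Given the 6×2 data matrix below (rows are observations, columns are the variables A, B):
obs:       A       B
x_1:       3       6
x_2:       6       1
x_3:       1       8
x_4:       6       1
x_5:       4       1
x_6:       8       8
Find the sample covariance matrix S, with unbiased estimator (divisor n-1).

Step 1 — column means:
  mean(A) = (3 + 6 + 1 + 6 + 4 + 8) / 6 = 28/6 = 4.6667
  mean(B) = (6 + 1 + 8 + 1 + 1 + 8) / 6 = 25/6 = 4.1667

Step 2 — sample covariance S[i,j] = (1/(n-1)) · Σ_k (x_{k,i} - mean_i) · (x_{k,j} - mean_j), with n-1 = 5.
  S[A,A] = ((-1.6667)·(-1.6667) + (1.3333)·(1.3333) + (-3.6667)·(-3.6667) + (1.3333)·(1.3333) + (-0.6667)·(-0.6667) + (3.3333)·(3.3333)) / 5 = 31.3333/5 = 6.2667
  S[A,B] = ((-1.6667)·(1.8333) + (1.3333)·(-3.1667) + (-3.6667)·(3.8333) + (1.3333)·(-3.1667) + (-0.6667)·(-3.1667) + (3.3333)·(3.8333)) / 5 = -10.6667/5 = -2.1333
  S[B,B] = ((1.8333)·(1.8333) + (-3.1667)·(-3.1667) + (3.8333)·(3.8333) + (-3.1667)·(-3.1667) + (-3.1667)·(-3.1667) + (3.8333)·(3.8333)) / 5 = 62.8333/5 = 12.5667

S is symmetric (S[j,i] = S[i,j]). Assembling:

S = [[6.2667, -2.1333],
 [-2.1333, 12.5667]]
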